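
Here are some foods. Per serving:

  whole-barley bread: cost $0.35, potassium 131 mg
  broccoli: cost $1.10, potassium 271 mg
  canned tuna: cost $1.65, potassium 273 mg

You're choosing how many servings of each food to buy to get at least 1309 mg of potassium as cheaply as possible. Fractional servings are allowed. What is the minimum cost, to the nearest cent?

Cost per mg of potassium: whole-barley bread $0.0027, broccoli $0.0041, canned tuna $0.0060.
With no serving limits, use only whole-barley bread: 1309 mg / 131 mg = 9.992 servings × $0.35 = $3.50.

$3.50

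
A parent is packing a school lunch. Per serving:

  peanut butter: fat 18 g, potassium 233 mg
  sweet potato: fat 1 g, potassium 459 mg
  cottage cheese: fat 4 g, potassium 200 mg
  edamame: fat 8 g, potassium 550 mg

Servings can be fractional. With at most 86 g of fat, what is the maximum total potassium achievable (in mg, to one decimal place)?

Potassium per g fat: sweet potato 459, edamame 68.75, cottage cheese 50, peanut butter 12.94.
With no serving limits, spend the whole fat allowance on sweet potato: 86 g / 1 g × 459 mg = 39474.0 mg.

39474.0 mg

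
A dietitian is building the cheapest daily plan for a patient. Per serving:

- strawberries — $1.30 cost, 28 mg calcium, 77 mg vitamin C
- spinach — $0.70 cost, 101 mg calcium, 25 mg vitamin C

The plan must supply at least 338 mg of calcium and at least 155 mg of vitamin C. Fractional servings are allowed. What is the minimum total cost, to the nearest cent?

The cheapest plan sits at a corner of the feasible region — with two constraints it uses at most two foods.
strawberries only: max(338/28, 155/77) = 12.07 servings → $15.69.
spinach only: max(338/101, 155/25) = 6.2 servings → $4.34.
strawberries + spinach with both tight: 1.018 servings and 3.064 servings → $3.47.
The minimum over all feasible corners is $3.47.

$3.47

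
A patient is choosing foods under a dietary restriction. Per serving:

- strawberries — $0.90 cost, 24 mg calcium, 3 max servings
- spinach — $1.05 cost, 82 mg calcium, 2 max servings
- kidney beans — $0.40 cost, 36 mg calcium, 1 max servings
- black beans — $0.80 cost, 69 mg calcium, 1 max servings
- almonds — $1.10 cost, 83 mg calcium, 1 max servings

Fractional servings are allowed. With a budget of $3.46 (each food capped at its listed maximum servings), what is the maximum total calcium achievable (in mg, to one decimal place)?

Calcium per dollar: kidney beans 90, black beans 86.25, spinach 78.1, almonds 75.45, strawberries 26.67.
Take 1 serving of kidney beans: spends $0.40, +36.0 mg calcium (running total 36.0 mg).
Take 1 serving of black beans: spends $0.80, +69.0 mg calcium (running total 105.0 mg).
Take 2 servings of spinach: spends $2.10, +164.0 mg calcium (running total 269.0 mg).
Take 0.1455 servings of almonds: spends $0.16, +12.1 mg calcium (running total 281.1 mg).
Filling greedily by calcium-per-dollar is optimal for one linear limit, giving 281.1 mg.

281.1 mg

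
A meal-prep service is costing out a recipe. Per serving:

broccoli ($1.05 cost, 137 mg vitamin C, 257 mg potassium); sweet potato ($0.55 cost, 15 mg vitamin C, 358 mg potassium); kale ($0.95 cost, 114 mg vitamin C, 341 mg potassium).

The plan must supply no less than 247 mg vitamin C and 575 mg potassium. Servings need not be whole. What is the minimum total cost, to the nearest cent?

$1.96

broccoli only: max(247/137, 575/257) = 2.237 servings → $2.35.
sweet potato only: max(247/15, 575/358) = 16.47 servings → $9.06.
kale only: max(247/114, 575/341) = 2.167 servings → $2.06.
broccoli + sweet potato with both tight: 1.766 servings and 0.3385 servings → $2.04.
broccoli + kale with both tight: 1.072 servings and 0.8781 servings → $1.96.
sweet potato + kale: intersection lies outside the first quadrant.
The minimum over all feasible corners is $1.96.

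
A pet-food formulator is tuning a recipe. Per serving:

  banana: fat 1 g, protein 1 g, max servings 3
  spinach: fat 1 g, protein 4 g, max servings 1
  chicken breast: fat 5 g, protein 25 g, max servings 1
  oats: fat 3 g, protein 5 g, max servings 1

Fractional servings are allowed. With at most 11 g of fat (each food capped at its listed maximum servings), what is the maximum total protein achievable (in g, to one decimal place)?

36.0 g

Protein per g fat: chicken breast 5, spinach 4, oats 1.667, banana 1.
Take 1 serving of chicken breast: uses 5 g fat, +25.0 g protein (running total 25.0 g).
Take 1 serving of spinach: uses 1 g fat, +4.0 g protein (running total 29.0 g).
Take 1 serving of oats: uses 3 g fat, +5.0 g protein (running total 34.0 g).
Take 2 servings of banana: uses 2 g fat, +2.0 g protein (running total 36.0 g).
Greedy by best ratio exhausts the fat allowance optimally: 36.0 g.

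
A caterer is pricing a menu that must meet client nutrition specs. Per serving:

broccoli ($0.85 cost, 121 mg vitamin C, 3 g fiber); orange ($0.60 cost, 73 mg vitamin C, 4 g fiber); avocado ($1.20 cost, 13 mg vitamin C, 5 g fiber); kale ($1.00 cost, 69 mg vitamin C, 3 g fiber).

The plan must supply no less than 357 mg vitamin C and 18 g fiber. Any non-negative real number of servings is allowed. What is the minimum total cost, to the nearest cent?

With two linear requirements the optimum uses one or two foods; enumerate the corners.
broccoli only: max(357/121, 18/3) = 6 servings → $5.10.
orange only: max(357/73, 18/4) = 4.89 servings → $2.93.
avocado only: max(357/13, 18/5) = 27.46 servings → $32.95.
kale only: max(357/69, 18/3) = 6 servings → $6.00.
broccoli + orange with both tight: 0.4302 servings and 4.177 servings → $2.87.
broccoli + avocado with both tight: 2.74 servings and 1.956 servings → $4.68.
broccoli + kale with both targets exact would need a negative amount; discard.
orange + avocado with both targets exact would need a negative amount; discard.
orange + kale with both tight: 3 servings and 2 servings → $3.80.
avocado + kale with both tight: 0.5588 servings and 5.069 servings → $5.74.
The minimum over all feasible corners is $2.87.

$2.87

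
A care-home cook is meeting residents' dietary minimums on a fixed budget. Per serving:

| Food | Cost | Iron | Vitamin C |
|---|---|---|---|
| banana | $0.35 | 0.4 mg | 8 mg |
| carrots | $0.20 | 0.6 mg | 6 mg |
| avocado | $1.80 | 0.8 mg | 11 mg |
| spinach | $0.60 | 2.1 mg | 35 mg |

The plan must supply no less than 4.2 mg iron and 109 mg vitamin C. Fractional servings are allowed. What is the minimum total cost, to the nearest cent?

$1.87

banana only: max(4.2/0.4, 109/8) = 13.62 servings → $4.77.
carrots only: max(4.2/0.6, 109/6) = 18.17 servings → $3.63.
avocado only: max(4.2/0.8, 109/11) = 9.909 servings → $17.84.
spinach only: max(4.2/2.1, 109/35) = 3.114 servings → $1.87.
banana + carrots with both targets exact would need a negative amount; discard.
banana + avocado: intersection lies outside the first quadrant.
banana + spinach: the both-tight solution has a negative serving — not a feasible corner.
carrots + avocado: the both-tight solution has a negative serving — not a feasible corner.
carrots + spinach: intersection lies outside the first quadrant.
avocado + spinach: intersection lies outside the first quadrant.
Cheapest feasible corner: $1.87.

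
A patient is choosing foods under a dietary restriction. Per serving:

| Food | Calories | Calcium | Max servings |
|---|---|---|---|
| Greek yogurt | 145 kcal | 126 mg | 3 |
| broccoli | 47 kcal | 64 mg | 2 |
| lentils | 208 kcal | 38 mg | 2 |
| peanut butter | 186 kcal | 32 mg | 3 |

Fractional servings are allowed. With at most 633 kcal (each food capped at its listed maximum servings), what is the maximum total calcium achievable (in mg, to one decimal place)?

Calcium per kcal: broccoli 1.362, Greek yogurt 0.869, lentils 0.1827, peanut butter 0.172.
Take 2 servings of broccoli: uses 94 kcal, +128.0 mg calcium (running total 128.0 mg).
Take 3 servings of Greek yogurt: uses 435 kcal, +378.0 mg calcium (running total 506.0 mg).
Take 0.5 servings of lentils: uses 104 kcal, +19.0 mg calcium (running total 525.0 mg).
Greedy by best ratio exhausts the calories allowance optimally: 525.0 mg.

525.0 mg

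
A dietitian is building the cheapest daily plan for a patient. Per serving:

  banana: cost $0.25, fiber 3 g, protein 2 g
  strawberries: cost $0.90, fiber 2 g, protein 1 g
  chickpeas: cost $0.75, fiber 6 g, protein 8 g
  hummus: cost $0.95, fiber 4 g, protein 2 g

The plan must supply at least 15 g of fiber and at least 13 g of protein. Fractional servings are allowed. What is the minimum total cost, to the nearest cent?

Check every corner: each single food scaled to meet both minima, and each pair solved so both constraints bind.
banana only: max(15/3, 13/2) = 6.5 servings → $1.62.
strawberries only: max(15/2, 13/1) = 13 servings → $11.70.
chickpeas only: max(15/6, 13/8) = 2.5 servings → $1.88.
hummus only: max(15/4, 13/2) = 6.5 servings → $6.17.
banana + strawberries: the both-tight solution has a negative serving — not a feasible corner.
banana + chickpeas with both tight: 3.5 servings and 0.75 servings → $1.44.
banana + hummus with both targets exact would need a negative amount; discard.
strawberries + chickpeas with both tight: 4.2 servings and 1.1 servings → $4.61.
strawberries + hummus (both tight): parallel constraints — no distinct corner.
chickpeas + hummus with both tight: 1.1 servings and 2.1 servings → $2.82.
The minimum over all feasible corners is $1.44.

$1.44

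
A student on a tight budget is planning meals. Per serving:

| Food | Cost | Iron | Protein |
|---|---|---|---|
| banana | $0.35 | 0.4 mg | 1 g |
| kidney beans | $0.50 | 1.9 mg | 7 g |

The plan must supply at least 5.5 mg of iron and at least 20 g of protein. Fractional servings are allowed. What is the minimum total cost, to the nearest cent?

At the optimum either one food covers both requirements or two foods hit both targets exactly; no other combination can be cheaper.
banana only: max(5.5/0.4, 20/1) = 20 servings → $7.00.
kidney beans only: max(5.5/1.9, 20/7) = 2.895 servings → $1.45.
banana + kidney beans with both tight: 0.5556 servings and 2.778 servings → $1.58.
The minimum over all feasible corners is $1.45.

$1.45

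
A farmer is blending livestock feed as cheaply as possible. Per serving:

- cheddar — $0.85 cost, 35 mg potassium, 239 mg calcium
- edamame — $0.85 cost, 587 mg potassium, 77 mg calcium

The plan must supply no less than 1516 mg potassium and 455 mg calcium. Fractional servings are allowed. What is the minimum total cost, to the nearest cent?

$3.07

Minimising a linear cost over {potassium ≥ 1516, calcium ≥ 455, servings ≥ 0} — the optimum is at a vertex, using one or two foods.
cheddar only: max(1516/35, 455/239) = 43.31 servings → $36.82.
edamame only: max(1516/587, 455/77) = 5.909 servings → $5.02.
cheddar + edamame with both tight: 1.093 servings and 2.517 servings → $3.07.
So the least-cost plan costs $3.07.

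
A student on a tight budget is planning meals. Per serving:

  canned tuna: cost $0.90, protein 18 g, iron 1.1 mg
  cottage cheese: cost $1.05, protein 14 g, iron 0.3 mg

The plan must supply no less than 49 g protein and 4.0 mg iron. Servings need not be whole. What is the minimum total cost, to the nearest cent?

Check every corner: each single food scaled to meet both minima, and each pair solved so both constraints bind.
canned tuna only: max(49/18, 4.0/1.1) = 3.636 servings → $3.27.
cottage cheese only: max(49/14, 4.0/0.3) = 13.33 servings → $14.00.
canned tuna + cottage cheese with both targets exact would need a negative amount; discard.
The minimum over all feasible corners is $3.27.

$3.27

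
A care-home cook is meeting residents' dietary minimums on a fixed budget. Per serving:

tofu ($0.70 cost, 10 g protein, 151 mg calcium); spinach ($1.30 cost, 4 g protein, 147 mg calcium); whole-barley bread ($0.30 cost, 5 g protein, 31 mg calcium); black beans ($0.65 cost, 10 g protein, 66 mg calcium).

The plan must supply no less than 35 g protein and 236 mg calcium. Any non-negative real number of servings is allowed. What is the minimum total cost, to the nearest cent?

$2.12

This is a tiny linear program; its minimum lies at a vertex of the feasible set. List the vertices and price them.
tofu only: max(35/10, 236/151) = 3.5 servings → $2.45.
spinach only: max(35/4, 236/147) = 8.75 servings → $11.38.
whole-barley bread only: max(35/5, 236/31) = 7.613 servings → $2.28.
black beans only: max(35/10, 236/66) = 3.576 servings → $2.32.
tofu + spinach: intersection lies outside the first quadrant.
tofu + whole-barley bread with both tight: 0.2135 servings and 6.573 servings → $2.12.
tofu + black beans with both tight: 0.05882 servings and 3.441 servings → $2.28.
spinach + whole-barley bread with both tight: 0.1555 servings and 6.876 servings → $2.26.
spinach + black beans with both tight: 0.04146 servings and 3.483 servings → $2.32.
whole-barley bread + black beans: intersection lies outside the first quadrant.
Cheapest feasible corner: $2.12.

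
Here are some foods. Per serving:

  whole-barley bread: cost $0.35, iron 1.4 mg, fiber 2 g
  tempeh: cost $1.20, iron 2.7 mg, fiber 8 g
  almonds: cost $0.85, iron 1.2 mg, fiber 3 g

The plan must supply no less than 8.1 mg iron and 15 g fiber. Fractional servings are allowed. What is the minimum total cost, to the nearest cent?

$2.46

At the optimum either one food covers both requirements or two foods hit both targets exactly; no other combination can be cheaper.
whole-barley bread only: max(8.1/1.4, 15/2) = 7.5 servings → $2.62.
tempeh only: max(8.1/2.7, 15/8) = 3 servings → $3.60.
almonds only: max(8.1/1.2, 15/3) = 6.75 servings → $5.74.
whole-barley bread + tempeh with both tight: 4.19 servings and 0.8276 servings → $2.46.
whole-barley bread + almonds with both tight: 3.5 servings and 2.667 servings → $3.49.
tempeh + almonds: the both-tight solution has a negative serving — not a feasible corner.
So the least-cost plan costs $2.46.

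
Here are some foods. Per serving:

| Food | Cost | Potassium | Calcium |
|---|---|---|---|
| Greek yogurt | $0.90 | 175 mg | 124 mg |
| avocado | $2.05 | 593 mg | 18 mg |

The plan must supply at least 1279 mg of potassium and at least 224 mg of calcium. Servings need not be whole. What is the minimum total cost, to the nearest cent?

$4.88

Greek yogurt only: max(1279/175, 224/124) = 7.309 servings → $6.58.
avocado only: max(1279/593, 224/18) = 12.44 servings → $25.51.
Greek yogurt + avocado with both tight: 1.56 servings and 1.696 servings → $4.88.
So the least-cost plan costs $4.88.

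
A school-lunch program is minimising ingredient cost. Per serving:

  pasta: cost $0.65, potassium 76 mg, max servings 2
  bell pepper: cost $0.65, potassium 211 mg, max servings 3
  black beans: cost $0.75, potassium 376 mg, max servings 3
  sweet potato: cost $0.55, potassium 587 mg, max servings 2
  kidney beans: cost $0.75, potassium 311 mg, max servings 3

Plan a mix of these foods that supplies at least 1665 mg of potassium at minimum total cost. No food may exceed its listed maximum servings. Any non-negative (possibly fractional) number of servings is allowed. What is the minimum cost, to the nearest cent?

Cost per mg of potassium: sweet potato $0.0009, black beans $0.0020, kidney beans $0.0024, bell pepper $0.0031, pasta $0.0086.
Take 2 servings of sweet potato: +1174.0 mg potassium for $1.10 (total $1.10, still need 491.0 mg).
Take 1.306 servings of black beans: +491.0 mg potassium for $0.98 (total $2.08, still need 0.0 mg).
Filling from the cheapest source first is optimal under one linear minimum: $2.08.

$2.08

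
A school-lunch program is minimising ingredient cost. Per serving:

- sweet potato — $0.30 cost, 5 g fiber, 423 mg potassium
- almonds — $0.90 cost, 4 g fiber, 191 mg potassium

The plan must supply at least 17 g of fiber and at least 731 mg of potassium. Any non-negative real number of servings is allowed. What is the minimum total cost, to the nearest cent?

$1.02

Compare the cost at each extreme point of the feasible region.
sweet potato only: max(17/5, 731/423) = 3.4 servings → $1.02.
almonds only: max(17/4, 731/191) = 4.25 servings → $3.83.
sweet potato + almonds: intersection lies outside the first quadrant.
The minimum over all feasible corners is $1.02.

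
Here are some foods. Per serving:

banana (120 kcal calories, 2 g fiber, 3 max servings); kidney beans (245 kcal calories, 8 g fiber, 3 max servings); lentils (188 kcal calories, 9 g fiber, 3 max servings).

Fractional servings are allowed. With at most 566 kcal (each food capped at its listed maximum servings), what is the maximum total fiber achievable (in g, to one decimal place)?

Fiber per kcal: lentils 0.04787, kidney beans 0.03265, banana 0.01667.
Take 3 servings of lentils: uses 564 kcal, +27.0 g fiber (running total 27.0 g).
Take 0.008163 servings of kidney beans: uses 2 kcal, +0.1 g fiber (running total 27.1 g).
Filling greedily by fiber-per-kcal is optimal for one linear limit, giving 27.1 g.

27.1 g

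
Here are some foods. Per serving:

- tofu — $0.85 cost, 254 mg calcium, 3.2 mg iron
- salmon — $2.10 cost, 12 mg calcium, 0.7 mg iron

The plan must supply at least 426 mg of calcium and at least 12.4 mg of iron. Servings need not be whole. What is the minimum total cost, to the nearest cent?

An LP optimum is at a vertex; with two nutrient constraints at most two foods are used. Check each candidate.
tofu only: max(426/254, 12.4/3.2) = 3.875 servings → $3.29.
salmon only: max(426/12, 12.4/0.7) = 35.5 servings → $74.55.
tofu + salmon with both tight: 1.072 servings and 12.81 servings → $27.82.
The minimum over all feasible corners is $3.29.

$3.29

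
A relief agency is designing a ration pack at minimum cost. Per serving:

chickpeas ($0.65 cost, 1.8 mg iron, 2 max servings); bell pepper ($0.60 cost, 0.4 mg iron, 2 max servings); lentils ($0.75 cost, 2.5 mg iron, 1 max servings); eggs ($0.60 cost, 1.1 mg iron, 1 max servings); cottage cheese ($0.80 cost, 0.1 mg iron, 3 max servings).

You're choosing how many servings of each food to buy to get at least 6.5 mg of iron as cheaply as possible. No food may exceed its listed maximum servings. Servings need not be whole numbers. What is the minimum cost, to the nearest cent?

Cost per mg of iron: lentils $0.3000, chickpeas $0.3611, eggs $0.5455, bell pepper $1.5000, cottage cheese $8.0000.
Take 1 serving of lentils: +2.5 mg iron for $0.75 (total $0.75, still need 4.0 mg).
Take 2 servings of chickpeas: +3.6 mg iron for $1.30 (total $2.05, still need 0.4 mg).
Take 0.3636 servings of eggs: +0.4 mg iron for $0.22 (total $2.27, still need 0.0 mg).
Filling from the cheapest source first is optimal under one linear minimum: $2.27.

$2.27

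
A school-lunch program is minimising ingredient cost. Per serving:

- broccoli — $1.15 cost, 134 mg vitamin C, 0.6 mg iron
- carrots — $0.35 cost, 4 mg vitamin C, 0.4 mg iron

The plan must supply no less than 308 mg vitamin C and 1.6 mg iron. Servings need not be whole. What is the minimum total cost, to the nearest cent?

Two binding constraints pin down two serving amounts, so the optimal mix uses at most two foods. The candidates are each food alone (scaled to the tighter of vitamin C/iron) and each pair with both constraints tight.
broccoli only: max(308/134, 1.6/0.6) = 2.667 servings → $3.07.
carrots only: max(308/4, 1.6/0.4) = 77 servings → $26.95.
broccoli + carrots with both tight: 2.281 servings and 0.5781 servings → $2.83.
Cheapest feasible corner: $2.83.

$2.83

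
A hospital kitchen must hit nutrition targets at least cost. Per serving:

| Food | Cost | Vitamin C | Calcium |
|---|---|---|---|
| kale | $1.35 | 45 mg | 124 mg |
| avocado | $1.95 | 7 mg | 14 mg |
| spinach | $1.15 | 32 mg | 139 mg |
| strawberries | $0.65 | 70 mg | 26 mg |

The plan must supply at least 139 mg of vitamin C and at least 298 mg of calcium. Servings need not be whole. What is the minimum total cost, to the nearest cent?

$2.94

With two linear requirements the optimum uses one or two foods; enumerate the corners.
kale only: max(139/45, 298/124) = 3.089 servings → $4.17.
avocado only: max(139/7, 298/14) = 21.29 servings → $41.51.
spinach only: max(139/32, 298/139) = 4.344 servings → $5.00.
strawberries only: max(139/70, 298/26) = 11.46 servings → $7.45.
kale + avocado with both tight: 0.5882 servings and 16.08 servings → $32.14.
kale + spinach: intersection lies outside the first quadrant.
kale + strawberries with both tight: 2.296 servings and 0.5095 servings → $3.43.
avocado + spinach with both tight: 18.64 servings and 0.2667 servings → $36.65.
avocado + strawberries with both targets exact would need a negative amount; discard.
spinach + strawberries with both tight: 1.938 servings and 1.1 servings → $2.94.
So the least-cost plan costs $2.94.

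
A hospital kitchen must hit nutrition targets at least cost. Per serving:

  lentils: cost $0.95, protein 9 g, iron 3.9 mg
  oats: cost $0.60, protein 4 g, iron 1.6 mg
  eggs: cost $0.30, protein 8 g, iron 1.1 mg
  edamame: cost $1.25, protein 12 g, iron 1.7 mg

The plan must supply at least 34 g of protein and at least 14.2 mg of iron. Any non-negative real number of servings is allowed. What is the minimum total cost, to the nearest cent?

An LP optimum is at a vertex; with two nutrient constraints at most two foods are used. Check each candidate.
lentils only: max(34/9, 14.2/3.9) = 3.778 servings → $3.59.
oats only: max(34/4, 14.2/1.6) = 8.875 servings → $5.33.
eggs only: max(34/8, 14.2/1.1) = 12.91 servings → $3.87.
edamame only: max(34/12, 14.2/1.7) = 8.353 servings → $10.44.
lentils + oats with both tight: 2 servings and 4 servings → $4.30.
lentils + eggs with both tight: 3.577 servings and 0.2254 servings → $3.47.
lentils + edamame with both tight: 3.575 servings and 0.1524 servings → $3.59.
oats + eggs: the both-tight solution has a negative serving — not a feasible corner.
oats + edamame: intersection lies outside the first quadrant.
eggs + edamame with both targets exact would need a negative amount; discard.
So the least-cost plan costs $3.47.

$3.47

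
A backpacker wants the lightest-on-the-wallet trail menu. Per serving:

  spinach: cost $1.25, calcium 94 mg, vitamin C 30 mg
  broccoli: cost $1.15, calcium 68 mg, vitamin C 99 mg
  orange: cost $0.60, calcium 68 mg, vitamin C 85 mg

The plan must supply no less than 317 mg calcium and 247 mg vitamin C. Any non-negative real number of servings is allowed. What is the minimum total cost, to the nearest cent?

Check every corner: each single food scaled to meet both minima, and each pair solved so both constraints bind.
spinach only: max(317/94, 247/30) = 8.233 servings → $10.29.
broccoli only: max(317/68, 247/99) = 4.662 servings → $5.36.
orange only: max(317/68, 247/85) = 4.662 servings → $2.80.
spinach + broccoli with both tight: 2.008 servings and 1.887 servings → $4.68.
spinach + orange with both tight: 1.706 servings and 2.304 servings → $3.51.
broccoli + orange: the both-tight solution has a negative serving — not a feasible corner.
So the least-cost plan costs $2.80.

$2.80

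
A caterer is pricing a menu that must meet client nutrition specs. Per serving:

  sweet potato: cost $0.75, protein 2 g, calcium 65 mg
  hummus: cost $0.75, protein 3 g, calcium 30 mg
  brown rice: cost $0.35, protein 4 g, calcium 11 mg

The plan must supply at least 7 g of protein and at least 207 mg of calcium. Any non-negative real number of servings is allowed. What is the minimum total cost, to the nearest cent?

sweet potato only: max(7/2, 207/65) = 3.5 servings → $2.62.
hummus only: max(7/3, 207/30) = 6.9 servings → $5.17.
brown rice only: max(7/4, 207/11) = 18.82 servings → $6.59.
sweet potato + hummus with both tight: 3.044 servings and 0.3037 servings → $2.51.
sweet potato + brown rice with both tight: 3.155 servings and 0.1723 servings → $2.43.
hummus + brown rice: the both-tight solution has a negative serving — not a feasible corner.
The minimum over all feasible corners is $2.43.

$2.43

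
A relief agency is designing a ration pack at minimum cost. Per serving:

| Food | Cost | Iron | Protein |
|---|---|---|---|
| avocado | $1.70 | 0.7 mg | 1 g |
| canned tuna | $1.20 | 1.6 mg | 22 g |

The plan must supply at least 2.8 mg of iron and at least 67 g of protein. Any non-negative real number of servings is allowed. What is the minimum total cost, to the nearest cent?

$3.65

This is a tiny linear program; its minimum lies at a vertex of the feasible set. List the vertices and price them.
avocado only: max(2.8/0.7, 67/1) = 67 servings → $113.90.
canned tuna only: max(2.8/1.6, 67/22) = 3.045 servings → $3.65.
avocado + canned tuna: intersection lies outside the first quadrant.
The minimum over all feasible corners is $3.65.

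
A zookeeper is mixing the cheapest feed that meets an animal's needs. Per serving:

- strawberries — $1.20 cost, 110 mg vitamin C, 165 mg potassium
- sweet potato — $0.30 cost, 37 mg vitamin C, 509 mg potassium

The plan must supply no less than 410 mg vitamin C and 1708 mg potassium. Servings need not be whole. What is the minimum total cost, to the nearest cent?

$3.32

strawberries only: max(410/110, 1708/165) = 10.35 servings → $12.42.
sweet potato only: max(410/37, 1708/509) = 11.08 servings → $3.32.
strawberries + sweet potato with both tight: 2.917 servings and 2.41 servings → $4.22.
The minimum over all feasible corners is $3.32.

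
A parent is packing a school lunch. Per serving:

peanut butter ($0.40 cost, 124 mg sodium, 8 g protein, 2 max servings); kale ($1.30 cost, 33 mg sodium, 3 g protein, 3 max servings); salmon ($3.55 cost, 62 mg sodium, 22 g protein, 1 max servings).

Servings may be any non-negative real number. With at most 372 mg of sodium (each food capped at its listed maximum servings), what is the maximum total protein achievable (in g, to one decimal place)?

44.6 g

Protein per mg sodium: salmon 0.3548, kale 0.09091, peanut butter 0.06452.
Take 1 serving of salmon: uses 62 mg sodium, +22.0 g protein (running total 22.0 g).
Take 3 servings of kale: uses 99 mg sodium, +9.0 g protein (running total 31.0 g).
Take 1.702 servings of peanut butter: uses 211 mg sodium, +13.6 g protein (running total 44.6 g).
Filling greedily by protein-per-mg sodium is optimal for one linear limit, giving 44.6 g.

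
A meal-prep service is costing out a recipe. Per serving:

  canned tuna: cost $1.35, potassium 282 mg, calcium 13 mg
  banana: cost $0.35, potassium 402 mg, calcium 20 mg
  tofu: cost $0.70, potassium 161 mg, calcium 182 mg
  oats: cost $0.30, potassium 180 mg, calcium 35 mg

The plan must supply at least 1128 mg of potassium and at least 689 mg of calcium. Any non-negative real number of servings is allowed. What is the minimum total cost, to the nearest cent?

$3.02

canned tuna only: max(1128/282, 689/13) = 53 servings → $71.55.
banana only: max(1128/402, 689/20) = 34.45 servings → $12.06.
tofu only: max(1128/161, 689/182) = 7.006 servings → $4.90.
oats only: max(1128/180, 689/35) = 19.69 servings → $5.91.
canned tuna + banana: intersection lies outside the first quadrant.
canned tuna + tofu with both tight: 1.917 servings and 3.649 servings → $5.14.
canned tuna + oats with both targets exact would need a negative amount; discard.
banana + tofu with both tight: 1.349 servings and 3.637 servings → $3.02.
banana + oats: intersection lies outside the first quadrant.
tofu + oats with both tight: 3.117 servings and 3.479 servings → $3.23.
So the least-cost plan costs $3.02.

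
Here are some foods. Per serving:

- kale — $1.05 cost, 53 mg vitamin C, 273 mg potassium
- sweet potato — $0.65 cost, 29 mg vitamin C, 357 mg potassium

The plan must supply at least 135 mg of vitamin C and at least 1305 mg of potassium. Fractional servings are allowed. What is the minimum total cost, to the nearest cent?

At the optimum either one food covers both requirements or two foods hit both targets exactly; no other combination can be cheaper.
kale only: max(135/53, 1305/273) = 4.78 servings → $5.02.
sweet potato only: max(135/29, 1305/357) = 4.655 servings → $3.03.
kale + sweet potato with both tight: 0.9406 servings and 2.936 servings → $2.90.
So the least-cost plan costs $2.90.

$2.90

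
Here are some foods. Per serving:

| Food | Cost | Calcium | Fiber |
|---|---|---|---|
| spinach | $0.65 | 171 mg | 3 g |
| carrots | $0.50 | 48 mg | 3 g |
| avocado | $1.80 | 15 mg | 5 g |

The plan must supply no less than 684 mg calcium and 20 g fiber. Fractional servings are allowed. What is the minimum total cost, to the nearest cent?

The cheapest plan sits at a corner of the feasible region — with two constraints it uses at most two foods.
spinach only: max(684/171, 20/3) = 6.667 servings → $4.33.
carrots only: max(684/48, 20/3) = 14.25 servings → $7.12.
avocado only: max(684/15, 20/5) = 45.6 servings → $82.08.
spinach + carrots with both tight: 2.959 servings and 3.707 servings → $3.78.
spinach + avocado with both tight: 3.852 servings and 1.689 servings → $5.54.
carrots + avocado: the both-tight solution has a negative serving — not a feasible corner.
The minimum over all feasible corners is $3.78.

$3.78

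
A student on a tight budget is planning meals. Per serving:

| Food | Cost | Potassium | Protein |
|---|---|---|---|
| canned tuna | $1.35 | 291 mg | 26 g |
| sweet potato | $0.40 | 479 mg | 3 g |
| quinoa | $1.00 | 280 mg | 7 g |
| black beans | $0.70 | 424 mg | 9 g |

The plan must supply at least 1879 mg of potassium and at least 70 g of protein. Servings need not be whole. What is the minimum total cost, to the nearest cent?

Two binding constraints pin down two serving amounts, so the optimal mix uses at most two foods. The candidates are each food alone (scaled to the tighter of potassium/protein) and each pair with both constraints tight.
canned tuna only: max(1879/291, 70/26) = 6.457 servings → $8.72.
sweet potato only: max(1879/479, 70/3) = 23.33 servings → $9.33.
quinoa only: max(1879/280, 70/7) = 10 servings → $10.00.
black beans only: max(1879/424, 70/9) = 7.778 servings → $5.44.
canned tuna + sweet potato with both tight: 2.409 servings and 2.46 servings → $4.24.
canned tuna + quinoa with both tight: 1.23 servings and 5.433 servings → $7.09.
canned tuna + black beans with both tight: 1.519 servings and 3.389 servings → $4.42.
sweet potato + quinoa with both targets exact would need a negative amount; discard.
sweet potato + black beans: intersection lies outside the first quadrant.
quinoa + black beans: intersection lies outside the first quadrant.
Cheapest feasible corner: $4.24.

$4.24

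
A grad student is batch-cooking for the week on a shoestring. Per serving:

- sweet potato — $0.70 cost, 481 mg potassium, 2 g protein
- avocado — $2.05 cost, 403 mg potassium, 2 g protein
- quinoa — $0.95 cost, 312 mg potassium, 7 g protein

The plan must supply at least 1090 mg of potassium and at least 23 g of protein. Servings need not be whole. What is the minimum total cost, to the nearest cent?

$3.19

sweet potato only: max(1090/481, 23/2) = 11.5 servings → $8.05.
avocado only: max(1090/403, 23/2) = 11.5 servings → $23.57.
quinoa only: max(1090/312, 23/7) = 3.494 servings → $3.32.
sweet potato + avocado: intersection lies outside the first quadrant.
sweet potato + quinoa with both tight: 0.1655 servings and 3.238 servings → $3.19.
avocado + quinoa with both tight: 0.2066 servings and 3.227 servings → $3.49.
So the least-cost plan costs $3.19.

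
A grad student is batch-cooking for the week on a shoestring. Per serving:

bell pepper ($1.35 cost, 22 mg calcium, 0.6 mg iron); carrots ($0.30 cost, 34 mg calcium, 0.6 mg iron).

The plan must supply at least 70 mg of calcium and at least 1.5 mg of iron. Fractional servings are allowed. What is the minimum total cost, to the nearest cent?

Two binding constraints pin down two serving amounts, so the optimal mix uses at most two foods. The candidates are each food alone (scaled to the tighter of calcium/iron) and each pair with both constraints tight.
bell pepper only: max(70/22, 1.5/0.6) = 3.182 servings → $4.30.
carrots only: max(70/34, 1.5/0.6) = 2.5 servings → $0.75.
bell pepper + carrots with both tight: 1.25 servings and 1.25 servings → $2.06.
The minimum over all feasible corners is $0.75.

$0.75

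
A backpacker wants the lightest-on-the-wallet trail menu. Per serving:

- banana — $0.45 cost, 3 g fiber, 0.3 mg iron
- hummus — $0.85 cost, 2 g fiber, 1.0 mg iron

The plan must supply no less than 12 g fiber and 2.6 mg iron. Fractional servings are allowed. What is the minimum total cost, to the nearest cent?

A basic optimal solution has at most two foods positive. Try each food alone and each pair with both targets met exactly.
banana only: max(12/3, 2.6/0.3) = 8.667 servings → $3.90.
hummus only: max(12/2, 2.6/1.0) = 6 servings → $5.10.
banana + hummus with both tight: 2.833 servings and 1.75 servings → $2.76.
So the least-cost plan costs $2.76.

$2.76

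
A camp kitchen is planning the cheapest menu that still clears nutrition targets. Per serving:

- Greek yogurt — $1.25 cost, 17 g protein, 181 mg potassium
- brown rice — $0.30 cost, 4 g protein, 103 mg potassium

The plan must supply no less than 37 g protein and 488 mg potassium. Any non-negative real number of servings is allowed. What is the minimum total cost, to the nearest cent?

For a min-cost LP with two ≥-constraints, a basic feasible solution has at most two positive variables.
Greek yogurt only: max(37/17, 488/181) = 2.696 servings → $3.37.
brown rice only: max(37/4, 488/103) = 9.25 servings → $2.77.
Greek yogurt + brown rice with both tight: 1.81 servings and 1.557 servings → $2.73.
The minimum over all feasible corners is $2.73.

$2.73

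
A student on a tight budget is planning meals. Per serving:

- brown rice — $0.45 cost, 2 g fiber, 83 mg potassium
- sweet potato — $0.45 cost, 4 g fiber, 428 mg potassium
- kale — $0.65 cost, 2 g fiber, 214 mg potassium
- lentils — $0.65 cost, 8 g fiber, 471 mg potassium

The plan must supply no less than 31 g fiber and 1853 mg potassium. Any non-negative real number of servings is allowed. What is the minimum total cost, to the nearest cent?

$2.54

For a min-cost LP with two ≥-constraints, a basic feasible solution has at most two positive variables.
brown rice only: max(31/2, 1853/83) = 22.33 servings → $10.05.
sweet potato only: max(31/4, 1853/428) = 7.75 servings → $3.49.
kale only: max(31/2, 1853/214) = 15.5 servings → $10.07.
lentils only: max(31/8, 1853/471) = 3.934 servings → $2.56.
brown rice + sweet potato with both tight: 11.18 servings and 2.162 servings → $6.00.
brown rice + kale with both tight: 11.18 servings and 4.324 servings → $7.84.
brown rice + lentils: the both-tight solution has a negative serving — not a feasible corner.
sweet potato + kale (both tight): parallel constraints — no distinct corner.
sweet potato + lentils with both tight: 0.1448 servings and 3.803 servings → $2.54.
kale + lentils with both tight: 0.2896 servings and 3.803 servings → $2.66.
Cheapest feasible corner: $2.54.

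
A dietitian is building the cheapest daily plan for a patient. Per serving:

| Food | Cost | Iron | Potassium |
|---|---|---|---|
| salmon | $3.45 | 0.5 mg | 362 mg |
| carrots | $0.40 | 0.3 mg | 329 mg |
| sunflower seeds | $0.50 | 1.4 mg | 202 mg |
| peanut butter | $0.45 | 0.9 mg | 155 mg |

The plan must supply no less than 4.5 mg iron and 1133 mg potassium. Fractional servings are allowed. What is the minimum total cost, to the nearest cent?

$2.10

The cheapest plan sits at a corner of the feasible region — with two constraints it uses at most two foods.
salmon only: max(4.5/0.5, 1133/362) = 9 servings → $31.05.
carrots only: max(4.5/0.3, 1133/329) = 15 servings → $6.00.
sunflower seeds only: max(4.5/1.4, 1133/202) = 5.609 servings → $2.80.
peanut butter only: max(4.5/0.9, 1133/155) = 7.31 servings → $3.29.
salmon + carrots: the both-tight solution has a negative serving — not a feasible corner.
salmon + sunflower seeds with both tight: 1.669 servings and 2.618 servings → $7.07.
salmon + peanut butter with both tight: 1.298 servings and 4.279 servings → $6.40.
carrots + sunflower seeds with both tight: 1.693 servings and 2.852 servings → $2.10.
carrots + peanut butter with both tight: 1.291 servings and 4.57 servings → $2.57.
sunflower seeds + peanut butter with both targets exact would need a negative amount; discard.
Cheapest feasible corner: $2.10.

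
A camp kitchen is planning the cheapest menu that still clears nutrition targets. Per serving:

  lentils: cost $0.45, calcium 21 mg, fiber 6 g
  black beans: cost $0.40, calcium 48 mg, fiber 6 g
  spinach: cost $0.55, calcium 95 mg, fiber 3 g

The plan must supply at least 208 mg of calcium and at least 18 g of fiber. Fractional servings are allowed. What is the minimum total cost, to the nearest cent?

$1.52

Check every corner: each single food scaled to meet both minima, and each pair solved so both constraints bind.
lentils only: max(208/21, 18/6) = 9.905 servings → $4.46.
black beans only: max(208/48, 18/6) = 4.333 servings → $1.73.
spinach only: max(208/95, 18/3) = 6 servings → $3.30.
lentils + black beans: intersection lies outside the first quadrant.
lentils + spinach with both tight: 2.142 servings and 1.716 servings → $1.91.
black beans + spinach with both tight: 2.549 servings and 0.9014 servings → $1.52.
So the least-cost plan costs $1.52.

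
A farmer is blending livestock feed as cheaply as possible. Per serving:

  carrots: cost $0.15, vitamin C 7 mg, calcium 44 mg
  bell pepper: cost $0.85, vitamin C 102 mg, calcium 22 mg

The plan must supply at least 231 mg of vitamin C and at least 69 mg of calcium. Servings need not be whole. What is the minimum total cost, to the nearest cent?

$1.97

Minimising a linear cost over {vitamin C ≥ 231, calcium ≥ 69, servings ≥ 0} — the optimum is at a vertex, using one or two foods.
carrots only: max(231/7, 69/44) = 33 servings → $4.95.
bell pepper only: max(231/102, 69/22) = 3.136 servings → $2.67.
carrots + bell pepper with both tight: 0.4513 servings and 2.234 servings → $1.97.
So the least-cost plan costs $1.97.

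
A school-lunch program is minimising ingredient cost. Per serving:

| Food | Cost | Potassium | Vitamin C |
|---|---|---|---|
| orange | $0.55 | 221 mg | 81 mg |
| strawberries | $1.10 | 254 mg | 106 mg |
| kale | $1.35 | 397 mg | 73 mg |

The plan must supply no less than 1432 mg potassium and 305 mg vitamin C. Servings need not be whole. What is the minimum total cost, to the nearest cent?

$3.56

This is a tiny linear program; its minimum lies at a vertex of the feasible set. List the vertices and price them.
orange only: max(1432/221, 305/81) = 6.48 servings → $3.56.
strawberries only: max(1432/254, 305/106) = 5.638 servings → $6.20.
kale only: max(1432/397, 305/73) = 4.178 servings → $5.64.
orange + strawberries: intersection lies outside the first quadrant.
orange + kale with both tight: 1.033 servings and 3.032 servings → $4.66.
strawberries + kale with both tight: 0.703 servings and 3.157 servings → $5.04.
Cheapest feasible corner: $3.56.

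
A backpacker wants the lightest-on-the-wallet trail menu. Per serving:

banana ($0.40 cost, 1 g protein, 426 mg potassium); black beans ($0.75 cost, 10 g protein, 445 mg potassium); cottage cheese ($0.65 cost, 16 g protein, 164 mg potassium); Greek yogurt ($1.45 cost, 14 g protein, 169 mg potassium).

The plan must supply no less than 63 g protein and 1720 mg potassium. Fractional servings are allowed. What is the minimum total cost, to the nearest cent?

$3.49

Minimising a linear cost over {protein ≥ 63, potassium ≥ 1720, servings ≥ 0} — the optimum is at a vertex, using one or two foods.
banana only: max(63/1, 1720/426) = 63 servings → $25.20.
black beans only: max(63/10, 1720/445) = 6.3 servings → $4.72.
cottage cheese only: max(63/16, 1720/164) = 10.49 servings → $6.82.
Greek yogurt only: max(63/14, 1720/169) = 10.18 servings → $14.76.
banana + black beans with both targets exact would need a negative amount; discard.
banana + cottage cheese with both tight: 2.584 servings and 3.776 servings → $3.49.
banana + Greek yogurt with both tight: 2.318 servings and 4.334 servings → $7.21.
black beans + cottage cheese with both tight: 3.136 servings and 1.977 servings → $3.64.
black beans + Greek yogurt with both tight: 2.959 servings and 2.387 servings → $5.68.
cottage cheese + Greek yogurt: intersection lies outside the first quadrant.
Cheapest feasible corner: $3.49.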